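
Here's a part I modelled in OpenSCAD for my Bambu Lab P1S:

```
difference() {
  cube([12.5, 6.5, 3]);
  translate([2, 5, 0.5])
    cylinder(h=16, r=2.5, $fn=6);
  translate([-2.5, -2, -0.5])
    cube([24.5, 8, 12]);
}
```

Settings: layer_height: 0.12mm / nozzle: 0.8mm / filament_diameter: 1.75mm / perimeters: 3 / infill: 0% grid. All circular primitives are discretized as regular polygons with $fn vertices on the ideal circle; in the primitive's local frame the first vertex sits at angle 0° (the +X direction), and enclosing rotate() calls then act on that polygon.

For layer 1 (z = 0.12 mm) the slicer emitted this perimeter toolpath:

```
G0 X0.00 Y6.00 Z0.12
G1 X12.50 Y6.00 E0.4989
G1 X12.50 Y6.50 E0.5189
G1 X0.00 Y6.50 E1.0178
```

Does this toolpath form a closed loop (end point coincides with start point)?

Start point (G0): (0.00, 6.00). End point (last G1): the path does not return to the start — open.

no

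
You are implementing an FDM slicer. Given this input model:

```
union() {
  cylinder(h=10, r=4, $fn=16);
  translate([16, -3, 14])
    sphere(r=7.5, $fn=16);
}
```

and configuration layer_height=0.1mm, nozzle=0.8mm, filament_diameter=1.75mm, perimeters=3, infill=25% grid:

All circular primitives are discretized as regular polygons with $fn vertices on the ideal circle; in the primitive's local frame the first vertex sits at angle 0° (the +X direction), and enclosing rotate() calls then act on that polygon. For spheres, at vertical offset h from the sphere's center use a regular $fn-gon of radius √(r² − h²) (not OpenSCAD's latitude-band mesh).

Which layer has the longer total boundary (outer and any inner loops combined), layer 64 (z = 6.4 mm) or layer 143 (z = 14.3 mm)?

Layer 64 (z = 6.4): the r=4 cylinder gives a regular 16-gon of circumradius 4 (constant along its height) (perimeter = 2·16·4.000·sin(180°/16) = 24.97 mm); the sphere at (16, -3) is absent (|z−center|=7.600 > r=7.5); Taking the union: only the r=4 cylinder is present, so the union is just that shape — boundary = 24.97 mm. So its perimeter = 24.97 mm. Layer 143 (z = 14.3): the cylinder is not intersected at this z (z outside [0, 10]); the r=7.5 sphere at (16, -3) slices to a regular 16-gon of circumradius 7.494 (√(r²−h²) with h=0.3 from center) (perimeter = 2·16·7.494·sin(180°/16) = 46.78 mm); Merging all regions: only the r=7.5 sphere at (16, -3) is present, so the union is just that shape — boundary = 46.78 mm. So its perimeter = 46.78 mm. Layer 143 is larger (46.78 vs 24.97 mm).

layer 143 (z = 14.3 mm)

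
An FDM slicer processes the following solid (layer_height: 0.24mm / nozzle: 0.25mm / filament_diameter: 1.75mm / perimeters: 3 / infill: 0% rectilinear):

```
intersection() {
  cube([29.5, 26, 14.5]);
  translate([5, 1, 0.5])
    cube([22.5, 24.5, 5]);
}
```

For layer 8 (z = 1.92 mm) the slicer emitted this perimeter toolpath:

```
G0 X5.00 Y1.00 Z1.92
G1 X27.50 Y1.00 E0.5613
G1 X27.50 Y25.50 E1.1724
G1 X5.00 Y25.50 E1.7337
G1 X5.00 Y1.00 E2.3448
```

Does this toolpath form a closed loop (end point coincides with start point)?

yes

Start point (G0): (5.00, 1.00). End point (last G1): the path returns to the start — closed.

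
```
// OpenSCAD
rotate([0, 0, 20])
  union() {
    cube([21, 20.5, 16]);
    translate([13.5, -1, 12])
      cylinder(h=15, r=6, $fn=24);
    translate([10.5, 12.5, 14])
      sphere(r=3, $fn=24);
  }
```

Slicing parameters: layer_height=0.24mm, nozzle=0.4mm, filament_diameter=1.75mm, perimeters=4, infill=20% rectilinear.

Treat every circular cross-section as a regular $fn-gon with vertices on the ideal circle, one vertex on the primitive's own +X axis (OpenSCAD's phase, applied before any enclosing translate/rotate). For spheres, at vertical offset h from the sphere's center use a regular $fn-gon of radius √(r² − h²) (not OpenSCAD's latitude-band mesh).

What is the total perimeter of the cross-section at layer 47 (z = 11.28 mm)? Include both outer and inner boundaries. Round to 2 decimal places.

At z = 11.28 mm: the cube is present — its section is the full 21×20.5 rectangle (perimeter 83.00 mm); the cylinder at (13.5, -1) is absent (z outside [12, 27]); the r=3 sphere at (10.5, 12.5) contributes a regular 24-gon of circumradius √(3²−2.72²) = 1.266 (perimeter = 2·24·1.266·sin(180°/24) = 7.93 mm); Taking the union: the r=3 sphere at (10.5, 12.5) lies entirely inside the 21×20.5 cube, so the union is just the 21×20.5 cube — boundary = 83.00 mm; (rotated 20° about Z; rotation is an isometry so areas/perimeters/island counts are preserved). Overall, the cross-section is a single solid region. Total boundary length (outer) = 83.00 mm.

83.00 mm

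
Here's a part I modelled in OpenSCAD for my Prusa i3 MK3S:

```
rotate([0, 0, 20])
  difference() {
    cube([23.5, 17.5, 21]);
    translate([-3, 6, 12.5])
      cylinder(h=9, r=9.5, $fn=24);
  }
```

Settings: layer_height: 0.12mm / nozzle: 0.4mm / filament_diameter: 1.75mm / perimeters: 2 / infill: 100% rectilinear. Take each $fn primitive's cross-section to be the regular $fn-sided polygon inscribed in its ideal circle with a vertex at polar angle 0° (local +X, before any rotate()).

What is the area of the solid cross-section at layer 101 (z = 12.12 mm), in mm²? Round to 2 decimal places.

At z = 12.12 mm: the cube (footprint 23.5×17.5) is included at this height (area 411.25 mm²); the cylinder at (-3, 6) is absent (z outside [12.5, 21.5]); Taking the first minus the rest: none of the subtracted shapes is present at this height, so the 23.5×17.5 cube is unchanged — area = 411.25 mm²; (whole slice rotated 20° about Z — lengths, areas and connectivity unchanged). Overall, the cross-section is a single solid region. Net area = 411.25 mm².

411.25 mm²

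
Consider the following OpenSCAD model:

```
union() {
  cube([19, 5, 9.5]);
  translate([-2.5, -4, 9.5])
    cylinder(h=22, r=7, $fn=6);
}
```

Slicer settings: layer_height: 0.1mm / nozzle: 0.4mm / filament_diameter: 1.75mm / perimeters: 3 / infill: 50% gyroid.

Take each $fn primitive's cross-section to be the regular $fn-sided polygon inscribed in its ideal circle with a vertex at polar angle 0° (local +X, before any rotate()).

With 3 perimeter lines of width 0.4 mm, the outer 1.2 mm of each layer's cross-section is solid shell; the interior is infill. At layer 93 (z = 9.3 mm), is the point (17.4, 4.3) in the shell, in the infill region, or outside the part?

shell

At z = 9.3 mm: the cube (footprint 19×5) is included at this height; the cylinder at (-2.5, -4) is not intersected at this z (z outside [9.5, 31.5]); Taking the union: only the 19×5 cube is present, so the union is just that shape — 1 connected region. Overall, the cross-section is a single solid region. The nearest boundary edge runs (19.00, 5.00)→(0.00, 5.00); distance from the point to it = 0.70 mm. The point is inside the cross-section, 0.70 mm from the nearest boundary — within the 1.2 mm shell band (3 × 0.4).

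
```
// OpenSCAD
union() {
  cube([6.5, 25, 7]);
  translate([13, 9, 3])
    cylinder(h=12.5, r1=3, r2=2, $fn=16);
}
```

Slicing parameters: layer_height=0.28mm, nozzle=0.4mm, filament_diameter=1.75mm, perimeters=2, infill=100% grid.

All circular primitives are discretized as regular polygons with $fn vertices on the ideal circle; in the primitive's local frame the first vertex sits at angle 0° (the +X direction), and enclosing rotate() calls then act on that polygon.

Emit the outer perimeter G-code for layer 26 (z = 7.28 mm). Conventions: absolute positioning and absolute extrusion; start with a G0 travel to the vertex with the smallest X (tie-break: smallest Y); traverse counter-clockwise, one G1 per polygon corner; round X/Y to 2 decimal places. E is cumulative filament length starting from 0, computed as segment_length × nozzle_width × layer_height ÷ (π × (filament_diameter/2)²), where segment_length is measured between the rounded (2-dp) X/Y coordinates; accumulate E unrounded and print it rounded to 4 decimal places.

At z = 7.28 mm: the cube does not reach this height (z outside [0, 7]); the cone at (13, 9) contributes a regular 16-gon of circumradius 2.658 (interpolated between r1=3 and r2=2 at t=0.342); Combining (union): only the cone at (13, 9) is present, so the union is just that shape — 1 connected region. The outline is a single polygon with 16 vertices. Extrusion per mm of travel: 0.4 × 0.28 / (π × 0.875²) = 0.046564. Accumulating E over each segment gives final E = 0.7736.

G0 X10.34 Y9.00 Z7.28
G1 X10.54 Y7.98 E0.0484
G1 X11.12 Y7.12 E0.0967
G1 X11.98 Y6.54 E0.1450
G1 X13.00 Y6.34 E0.1934
G1 X14.02 Y6.54 E0.2418
G1 X14.88 Y7.12 E0.2901
G1 X15.46 Y7.98 E0.3384
G1 X15.66 Y9.00 E0.3868
G1 X15.46 Y10.02 E0.4352
G1 X14.88 Y10.88 E0.4835
G1 X14.02 Y11.46 E0.5318
G1 X13.00 Y11.66 E0.5802
G1 X11.98 Y11.46 E0.6286
G1 X11.12 Y10.88 E0.6769
G1 X10.54 Y10.02 E0.7252
G1 X10.34 Y9.00 E0.7736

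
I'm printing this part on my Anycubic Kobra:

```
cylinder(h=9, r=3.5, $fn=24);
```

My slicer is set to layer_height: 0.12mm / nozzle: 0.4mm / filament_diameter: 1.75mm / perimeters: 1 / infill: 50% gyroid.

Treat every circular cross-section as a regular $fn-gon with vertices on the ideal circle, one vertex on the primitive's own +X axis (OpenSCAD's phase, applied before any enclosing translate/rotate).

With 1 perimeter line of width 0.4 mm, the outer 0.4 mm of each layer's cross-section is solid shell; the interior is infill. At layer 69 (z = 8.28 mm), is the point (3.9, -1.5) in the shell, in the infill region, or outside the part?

At z = 8.28 mm: the r=3.5 cylinder gives a regular 24-gon of circumradius 3.5 (constant along its height). Overall, the cross-section is a single solid region. The nearest boundary edge runs (3.03, -1.75)→(3.38, -0.91); distance from the point to it = 0.71 mm. The point is not inside any of the regions above, so it lies outside the cross-section (0.71 mm from the nearest boundary).

outside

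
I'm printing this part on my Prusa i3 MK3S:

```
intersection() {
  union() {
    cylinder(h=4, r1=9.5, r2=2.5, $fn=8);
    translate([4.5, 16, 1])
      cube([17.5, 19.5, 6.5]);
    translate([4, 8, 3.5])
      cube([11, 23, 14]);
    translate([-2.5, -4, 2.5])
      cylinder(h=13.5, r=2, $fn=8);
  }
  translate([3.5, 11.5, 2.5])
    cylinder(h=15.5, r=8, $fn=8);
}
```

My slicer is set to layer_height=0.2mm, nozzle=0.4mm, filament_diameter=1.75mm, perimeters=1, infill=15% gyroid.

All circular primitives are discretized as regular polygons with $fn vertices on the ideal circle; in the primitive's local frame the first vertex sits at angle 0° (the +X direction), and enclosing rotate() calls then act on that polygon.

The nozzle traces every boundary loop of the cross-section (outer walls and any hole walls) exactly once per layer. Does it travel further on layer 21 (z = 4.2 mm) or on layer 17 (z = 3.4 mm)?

Layer 21 (z = 4.2): the cone is not intersected at this z (z outside [0, 4]); the cube at (4.5, 16) is present — its section is the full 17.5×19.5 rectangle (perimeter 74.00 mm); the 11×23 cube at (4, 8) contributes its full rectangle (perimeter 68.00 mm); the r=2 cylinder at (-2.5, -4) gives a regular 8-gon of circumradius 2 (constant along its height) (perimeter = 2·8·2.000·sin(180°/8) = 12.25 mm); Combining (union): the regions partially overlap (shared area 157.50 mm²), so the edge portions inside another operand are dropped and the merged outline is re-measured after clipping — boundary = 103.25 mm; the cylinder at (3.5, 11.5): section is a regular 8-gon, circumradius r=8 (perimeter = 2·8·8.000·sin(180°/8) = 48.98 mm); Keeping only the common overlap: the r=8 cylinder at (3.5, 11.5) partially overlaps the result so far; clipping to the common part keeps 65.02 mm² — boundary = 32.84 mm. So its perimeter = 32.84 mm. Layer 17 (z = 3.4): the cone (r1=9.5→r2=2.5) has section circumradius 3.550 here — a regular 8-gon (perimeter = 2·8·3.550·sin(180°/8) = 21.74 mm); the cube at (4.5, 16) (footprint 17.5×19.5) is included at this height (perimeter 74.00 mm); the cube at (4, 8) is not intersected at this z (z outside [3.5, 17.5]); the r=2 cylinder at (-2.5, -4) gives a regular 8-gon of circumradius 2 (constant along its height) (perimeter = 2·8·2.000·sin(180°/8) = 12.25 mm); Merging all regions: the regions partially overlap (shared area 0.84 mm²), so the edge portions inside another operand are dropped and the merged outline is re-measured after clipping — boundary = 103.29 mm; the r=8 cylinder at (3.5, 11.5) gives a regular 8-gon of circumradius 8 (constant along its height) (perimeter = 2·8·8.000·sin(180°/8) = 48.98 mm); Keeping only the common overlap: the r=8 cylinder at (3.5, 11.5) partially overlaps that combined region; clipping to the common part keeps 10.16 mm² — boundary = 14.51 mm. So its perimeter = 14.51 mm. Layer 21 is larger (32.84 vs 14.51 mm).

layer 21 (z = 4.2 mm)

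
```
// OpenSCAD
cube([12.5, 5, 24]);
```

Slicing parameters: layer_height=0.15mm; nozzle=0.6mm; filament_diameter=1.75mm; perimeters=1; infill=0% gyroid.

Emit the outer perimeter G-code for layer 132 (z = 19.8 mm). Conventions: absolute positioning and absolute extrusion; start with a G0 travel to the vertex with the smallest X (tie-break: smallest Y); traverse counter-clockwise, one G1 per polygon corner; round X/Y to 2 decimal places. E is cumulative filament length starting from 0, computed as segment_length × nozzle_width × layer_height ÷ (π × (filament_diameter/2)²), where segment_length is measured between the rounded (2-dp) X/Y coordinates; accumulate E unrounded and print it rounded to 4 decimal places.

G0 X0.00 Y0.00 Z19.80
G1 X12.50 Y0.00 E0.4677
G1 X12.50 Y5.00 E0.6548
G1 X0.00 Y5.00 E1.1225
G1 X0.00 Y0.00 E1.3096

At z = 19.8 mm: the cube (footprint 12.5×5) is included at this height. The outline is a single polygon with 4 vertices. Extrusion per mm of travel: 0.6 × 0.15 / (π × 0.875²) = 0.037418. Accumulating E over each segment gives final E = 1.3096.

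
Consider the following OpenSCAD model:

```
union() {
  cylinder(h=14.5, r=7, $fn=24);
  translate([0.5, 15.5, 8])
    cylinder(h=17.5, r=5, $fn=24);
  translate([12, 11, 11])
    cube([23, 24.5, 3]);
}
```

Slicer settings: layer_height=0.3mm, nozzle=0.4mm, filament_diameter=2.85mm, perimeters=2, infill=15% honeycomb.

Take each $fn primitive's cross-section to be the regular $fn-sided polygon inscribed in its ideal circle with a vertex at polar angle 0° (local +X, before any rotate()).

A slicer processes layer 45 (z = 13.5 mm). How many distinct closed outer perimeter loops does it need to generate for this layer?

At z = 13.5 mm: the cylinder: section is a regular 24-gon, circumradius r=7; the r=5 cylinder at (0.5, 15.5) gives a regular 24-gon of circumradius 5 (constant along its height); the cube at (12, 11) (footprint 23×24.5) is included at this height; Merging all regions: the 3 present regions are separate (no shared area or edge), so areas and boundary lengths simply add and each stays a separate island — 3 connected regions. The result has 3 disconnected regions.

3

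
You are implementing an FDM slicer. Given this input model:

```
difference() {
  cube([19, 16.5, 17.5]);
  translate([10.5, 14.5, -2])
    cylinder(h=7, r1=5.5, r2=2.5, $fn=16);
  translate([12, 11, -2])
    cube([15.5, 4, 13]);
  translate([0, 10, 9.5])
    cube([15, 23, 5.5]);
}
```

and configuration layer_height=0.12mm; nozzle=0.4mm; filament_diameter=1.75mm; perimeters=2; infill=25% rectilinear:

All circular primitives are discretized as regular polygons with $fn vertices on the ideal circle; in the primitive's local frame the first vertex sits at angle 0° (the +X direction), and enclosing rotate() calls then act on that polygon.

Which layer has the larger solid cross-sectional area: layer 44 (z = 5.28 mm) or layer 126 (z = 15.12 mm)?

Layer 44 (z = 5.28): the cube is present — its section is the full 19×16.5 rectangle (area 313.50 mm²); the cone at (10.5, 14.5) does not reach this height (z outside [-2, 5]); the cube at (12, 11) (footprint 15.5×4) is included at this height (area 62.00 mm²); the cube at (0, 10) does not reach this height (z outside [9.5, 15]); Subtracting the remaining from the first: starting from the 19×16.5 cube (313.50 mm²), the 15.5×4 cube at (12, 11) partially overlaps it — only the 28.00 mm² overlap (of its 62.00 mm²) is removed, clipping the outline — area = 285.50 mm². So its area = 285.50 mm². Layer 126 (z = 15.12): the cube is present — its section is the full 19×16.5 rectangle (area 313.50 mm²); the cone at (10.5, 14.5) is absent (z outside [-2, 5]); the cube at (12, 11) is not intersected at this z (z outside [-2, 11]); the cube at (0, 10) is not intersected at this z (z outside [9.5, 15]); Subtracting the remaining from the first: none of the subtracted shapes is present at this height, so the 19×16.5 cube is unchanged — area = 313.50 mm². So its area = 313.50 mm². Layer 126 is larger (313.50 vs 285.50 mm²).

layer 126 (z = 15.12 mm)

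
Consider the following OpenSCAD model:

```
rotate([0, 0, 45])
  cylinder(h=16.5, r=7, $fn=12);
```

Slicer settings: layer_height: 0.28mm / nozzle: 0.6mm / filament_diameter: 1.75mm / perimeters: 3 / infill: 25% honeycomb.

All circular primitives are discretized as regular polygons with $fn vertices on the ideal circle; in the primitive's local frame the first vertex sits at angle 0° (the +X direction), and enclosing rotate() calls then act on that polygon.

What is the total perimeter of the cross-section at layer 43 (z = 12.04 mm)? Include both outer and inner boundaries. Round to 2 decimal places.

43.48 mm

At z = 12.04 mm: the cylinder: section is a regular 12-gon, circumradius r=7 (perimeter = 2·12·7.000·sin(180°/12) = 43.48 mm); (whole slice rotated 45° about Z — lengths, areas and connectivity unchanged). Overall, the cross-section is a single solid region. Total boundary length (outer) = 43.48 mm.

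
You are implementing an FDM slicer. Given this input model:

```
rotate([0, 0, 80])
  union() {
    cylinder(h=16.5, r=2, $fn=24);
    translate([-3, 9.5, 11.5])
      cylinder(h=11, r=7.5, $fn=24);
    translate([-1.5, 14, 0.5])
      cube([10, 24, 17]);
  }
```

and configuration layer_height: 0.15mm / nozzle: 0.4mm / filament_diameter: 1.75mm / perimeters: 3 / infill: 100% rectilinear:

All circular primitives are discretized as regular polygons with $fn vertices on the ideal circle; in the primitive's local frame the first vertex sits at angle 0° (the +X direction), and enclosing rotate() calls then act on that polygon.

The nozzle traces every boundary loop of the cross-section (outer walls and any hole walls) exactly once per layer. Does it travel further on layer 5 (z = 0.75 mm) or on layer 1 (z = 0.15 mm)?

Layer 5 (z = 0.75): the r=2 cylinder gives a regular 24-gon of circumradius 2 (constant along its height) (perimeter = 2·24·2.000·sin(180°/24) = 12.53 mm); the cylinder at (-3, 9.5) does not reach this height (z outside [11.5, 22.5]); the cube at (-1.5, 14) is present — its section is the full 10×24 rectangle (perimeter 68.00 mm); Taking the union: the 2 present regions are separate (no shared area or edge), so areas and boundary lengths simply add and each stays a separate island — boundary = 80.53 mm; (whole slice rotated 80° about Z — lengths, areas and connectivity unchanged). So its perimeter = 80.53 mm. Layer 1 (z = 0.15): the r=2 cylinder contributes a regular 24-gon of circumradius 2 (perimeter = 2·24·2.000·sin(180°/24) = 12.53 mm); the cylinder at (-3, 9.5) is not intersected at this z (z outside [11.5, 22.5]); the cube at (-1.5, 14) is not intersected at this z (z outside [0.5, 17.5]); Combining (union): only the r=2 cylinder is present, so the union is just that shape — boundary = 12.53 mm; (rotated 80° about Z; rotation is an isometry so areas/perimeters/island counts are preserved). So its perimeter = 12.53 mm. Layer 5 is larger (80.53 vs 12.53 mm).

layer 5 (z = 0.75 mm)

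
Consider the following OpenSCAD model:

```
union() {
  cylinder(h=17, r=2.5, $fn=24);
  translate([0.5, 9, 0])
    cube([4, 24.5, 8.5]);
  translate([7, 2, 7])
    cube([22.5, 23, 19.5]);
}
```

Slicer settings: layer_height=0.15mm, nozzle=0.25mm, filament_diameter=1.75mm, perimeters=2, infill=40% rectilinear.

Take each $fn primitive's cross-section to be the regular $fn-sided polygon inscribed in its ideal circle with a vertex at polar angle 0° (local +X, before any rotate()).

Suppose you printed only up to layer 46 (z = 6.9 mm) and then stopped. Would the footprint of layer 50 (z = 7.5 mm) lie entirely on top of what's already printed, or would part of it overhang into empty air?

part overhangs

Compare the two slices. At z = 6.9: the r=2.5 cylinder gives a regular 24-gon of circumradius 2.5 (constant along its height) (area = (24/2)·2.500²·sin(360°/24) = 19.41 mm²); the cube at (0.5, 9) (footprint 4×24.5) is included at this height (area 98.00 mm²); the cube at (7, 2) does not reach this height (z outside [7, 26.5]); Taking the union: the 2 present regions are separate (no shared area or edge), so areas and boundary lengths simply add and each stays a separate island — area = 117.41 mm². At z = 7.5: the r=2.5 cylinder gives a regular 24-gon of circumradius 2.5 (constant along its height) (area = (24/2)·2.500²·sin(360°/24) = 19.41 mm²); the cube at (0.5, 9) is present — its section is the full 4×24.5 rectangle (area 98.00 mm²); the cube at (7, 2) (footprint 22.5×23) is included at this height (area 517.50 mm²); Taking the union: the 3 present regions are separate (no shared area or edge), so areas and boundary lengths simply add and each stays a separate island — area = 634.91 mm². Checking containment: at z = 7.5 the cross-section extends beyond the z = 6.9 cross-section by about 517.50 mm².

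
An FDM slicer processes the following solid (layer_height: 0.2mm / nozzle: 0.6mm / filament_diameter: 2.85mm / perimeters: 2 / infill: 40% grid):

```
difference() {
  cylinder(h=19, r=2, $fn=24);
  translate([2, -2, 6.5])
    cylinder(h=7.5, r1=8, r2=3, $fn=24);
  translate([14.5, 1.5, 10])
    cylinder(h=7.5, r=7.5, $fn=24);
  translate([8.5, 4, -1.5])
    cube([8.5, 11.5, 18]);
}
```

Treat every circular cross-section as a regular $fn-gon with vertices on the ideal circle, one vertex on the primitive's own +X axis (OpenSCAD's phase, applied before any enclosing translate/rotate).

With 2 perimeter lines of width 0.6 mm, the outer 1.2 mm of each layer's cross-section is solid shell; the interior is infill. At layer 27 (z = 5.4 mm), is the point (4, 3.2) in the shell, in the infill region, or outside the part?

At z = 5.4 mm: the r=2 cylinder contributes a regular 24-gon of circumradius 2; the cone at (2, -2) is absent (z outside [6.5, 14]); the cylinder at (14.5, 1.5) is not intersected at this z (z outside [10, 17.5]); the cube at (8.5, 4) (footprint 8.5×11.5) is included at this height; Taking the first minus the rest: starting from the r=2 cylinder, the 8.5×11.5 cube at (8.5, 4) misses the remaining region (no effect) — 1 connected region. Overall, the cross-section is a single solid region. The nearest boundary edge runs (1.41, 1.41)→(1.73, 1.00); distance from the point to it = 3.14 mm. The point is not inside any of the regions above, so it lies outside the cross-section (3.14 mm from the nearest boundary).

outside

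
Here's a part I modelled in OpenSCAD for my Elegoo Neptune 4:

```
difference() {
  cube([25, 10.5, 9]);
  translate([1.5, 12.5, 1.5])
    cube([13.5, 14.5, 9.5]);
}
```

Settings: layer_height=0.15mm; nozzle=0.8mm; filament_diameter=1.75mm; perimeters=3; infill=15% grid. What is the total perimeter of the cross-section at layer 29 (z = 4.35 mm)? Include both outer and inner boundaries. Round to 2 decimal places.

71.00 mm

At z = 4.35 mm: the 25×10.5 cube contributes its full rectangle (perimeter 71.00 mm); the cube at (1.5, 12.5) (footprint 13.5×14.5) is included at this height (perimeter 56.00 mm); After the difference (first − rest): starting from the 25×10.5 cube, the 13.5×14.5 cube at (1.5, 12.5) misses the remaining region (no effect) — boundary = 71.00 mm. Overall, the cross-section is a single solid region. Total boundary length (outer) = 71.00 mm.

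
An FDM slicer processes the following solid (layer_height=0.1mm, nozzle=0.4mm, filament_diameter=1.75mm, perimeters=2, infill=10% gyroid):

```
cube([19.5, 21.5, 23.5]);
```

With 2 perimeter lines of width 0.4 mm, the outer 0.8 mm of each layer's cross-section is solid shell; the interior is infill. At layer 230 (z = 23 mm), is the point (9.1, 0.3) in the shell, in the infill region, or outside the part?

shell

At z = 23 mm: the cube is present — its section is the full 19.5×21.5 rectangle. Overall, the cross-section is a single solid region. The nearest boundary edge runs (0.00, 0.00)→(19.50, 0.00); distance from the point to it = 0.30 mm. The point is inside the cross-section, 0.30 mm from the nearest boundary — within the 0.8 mm shell band (2 × 0.4).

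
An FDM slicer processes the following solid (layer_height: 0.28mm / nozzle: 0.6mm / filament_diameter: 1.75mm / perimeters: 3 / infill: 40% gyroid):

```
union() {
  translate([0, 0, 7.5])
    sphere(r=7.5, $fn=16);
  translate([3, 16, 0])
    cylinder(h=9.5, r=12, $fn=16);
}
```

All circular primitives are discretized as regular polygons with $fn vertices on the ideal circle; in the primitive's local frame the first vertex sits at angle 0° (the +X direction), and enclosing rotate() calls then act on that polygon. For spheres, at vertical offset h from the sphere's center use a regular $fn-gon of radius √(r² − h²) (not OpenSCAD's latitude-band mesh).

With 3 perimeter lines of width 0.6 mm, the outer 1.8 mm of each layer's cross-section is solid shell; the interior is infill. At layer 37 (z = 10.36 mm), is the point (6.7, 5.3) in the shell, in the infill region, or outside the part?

outside

At z = 10.36 mm: the sphere: section is a regular 16-gon, circumradius = √(r²−h²) = √(7.5²−2.86²) = 6.933; the cylinder at (3, 16) is absent (z outside [0, 9.5]); Taking the union: only the r=7.5 sphere is present, so the union is just that shape — 1 connected region. Overall, the cross-section is a single solid region. The nearest boundary edge runs (6.41, 2.65)→(4.90, 4.90); distance from the point to it = 1.72 mm. The point is not inside any of the regions above, so it lies outside the cross-section (1.72 mm from the nearest boundary).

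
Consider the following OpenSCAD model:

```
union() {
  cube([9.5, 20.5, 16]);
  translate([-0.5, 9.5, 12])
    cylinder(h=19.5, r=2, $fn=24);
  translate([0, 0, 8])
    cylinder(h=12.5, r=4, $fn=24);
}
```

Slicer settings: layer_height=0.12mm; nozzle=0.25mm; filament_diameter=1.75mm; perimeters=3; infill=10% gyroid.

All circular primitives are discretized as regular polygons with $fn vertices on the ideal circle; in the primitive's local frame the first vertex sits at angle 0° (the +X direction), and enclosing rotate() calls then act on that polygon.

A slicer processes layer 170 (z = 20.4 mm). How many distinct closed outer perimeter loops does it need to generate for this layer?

At z = 20.4 mm: the cube is absent (z outside [0, 16]); the cylinder at (-0.5, 9.5): section is a regular 24-gon, circumradius r=2; the r=4 cylinder contributes a regular 24-gon of circumradius 4; Taking the union: the 2 present regions are separate (no shared area or edge), so areas and boundary lengths simply add and each stays a separate island — 2 connected regions. The result has 2 disconnected regions.

2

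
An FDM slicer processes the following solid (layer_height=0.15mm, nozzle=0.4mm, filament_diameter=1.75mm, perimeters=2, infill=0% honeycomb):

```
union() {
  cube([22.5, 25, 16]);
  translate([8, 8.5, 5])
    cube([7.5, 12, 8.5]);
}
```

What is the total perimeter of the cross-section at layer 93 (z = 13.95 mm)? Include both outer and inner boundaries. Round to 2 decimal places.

At z = 13.95 mm: the cube (footprint 22.5×25) is included at this height (perimeter 95.00 mm); the cube at (8, 8.5) does not reach this height (z outside [5, 13.5]); Merging all regions: only the 22.5×25 cube is present, so the union is just that shape — boundary = 95.00 mm. Overall, the cross-section is a single solid region. Total boundary length (outer) = 95.00 mm.

95.00 mm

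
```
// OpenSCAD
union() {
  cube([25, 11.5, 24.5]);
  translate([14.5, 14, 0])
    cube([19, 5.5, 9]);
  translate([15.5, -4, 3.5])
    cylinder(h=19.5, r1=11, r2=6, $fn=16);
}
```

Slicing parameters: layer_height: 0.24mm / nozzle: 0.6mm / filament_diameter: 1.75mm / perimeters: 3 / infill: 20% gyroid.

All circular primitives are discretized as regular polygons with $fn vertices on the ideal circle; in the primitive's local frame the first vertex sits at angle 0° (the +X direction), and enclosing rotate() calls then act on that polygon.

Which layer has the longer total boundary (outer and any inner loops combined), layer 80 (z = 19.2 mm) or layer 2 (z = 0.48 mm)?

Layer 80 (z = 19.2): the cube (footprint 25×11.5) is included at this height (perimeter 73.00 mm); the cube at (14.5, 14) does not reach this height (z outside [0, 9]); the cone at (15.5, -4) contributes a regular 16-gon of circumradius 6.974 (interpolated between r1=11 and r2=6 at t=0.805) (perimeter = 2·16·6.974·sin(180°/16) = 43.54 mm); Combining (union): the regions partially overlap (shared area 22.68 mm²), so the edge portions inside another operand are dropped and the merged outline is re-measured after clipping — boundary = 92.31 mm. So its perimeter = 92.31 mm. Layer 2 (z = 0.48): the cube (footprint 25×11.5) is included at this height (perimeter 73.00 mm); the 19×5.5 cube at (14.5, 14) contributes its full rectangle (perimeter 49.00 mm); the cone at (15.5, -4) is not intersected at this z (z outside [3.5, 23]); Taking the union: the 2 present regions are separate (no shared area or edge), so areas and boundary lengths simply add and each stays a separate island — boundary = 122.00 mm. So its perimeter = 122.00 mm. Layer 2 is larger (122.00 vs 92.31 mm).

layer 2 (z = 0.48 mm)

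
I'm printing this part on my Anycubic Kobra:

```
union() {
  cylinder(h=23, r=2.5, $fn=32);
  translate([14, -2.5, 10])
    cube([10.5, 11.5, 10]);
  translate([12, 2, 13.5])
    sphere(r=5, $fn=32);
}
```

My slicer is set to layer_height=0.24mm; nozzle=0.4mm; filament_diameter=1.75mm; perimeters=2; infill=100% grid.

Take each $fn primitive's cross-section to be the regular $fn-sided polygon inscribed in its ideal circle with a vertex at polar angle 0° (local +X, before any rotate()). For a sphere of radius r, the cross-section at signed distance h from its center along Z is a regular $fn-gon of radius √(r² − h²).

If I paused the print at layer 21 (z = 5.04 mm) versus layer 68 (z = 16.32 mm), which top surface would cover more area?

layer 68 (z = 16.32 mm)

Layer 21 (z = 5.04): the r=2.5 cylinder contributes a regular 32-gon of circumradius 2.5 (area = (32/2)·2.500²·sin(360°/32) = 19.51 mm²); the cube at (14, -2.5) does not reach this height (z outside [10, 20]); the sphere at (12, 2) does not reach this height (|z−center|=8.460 > r=5); Merging all regions: only the r=2.5 cylinder is present, so the union is just that shape — area = 19.51 mm². So its area = 19.51 mm². Layer 68 (z = 16.32): the r=2.5 cylinder contributes a regular 32-gon of circumradius 2.5 (area = (32/2)·2.500²·sin(360°/32) = 19.51 mm²); the cube at (14, -2.5) is present — its section is the full 10.5×11.5 rectangle (area 120.75 mm²); the r=5 sphere at (12, 2) contributes a regular 32-gon of circumradius √(5²−2.82²) = 4.129 (area = (32/2)·4.129²·sin(360°/32) = 53.21 mm²); Combining (union): the regions partially overlap — summed areas 193.47 mm² minus the doubly-counted overlap 10.82 mm² gives 182.65 mm² — area = 182.65 mm². So its area = 182.65 mm². Layer 68 is larger (182.65 vs 19.51 mm²).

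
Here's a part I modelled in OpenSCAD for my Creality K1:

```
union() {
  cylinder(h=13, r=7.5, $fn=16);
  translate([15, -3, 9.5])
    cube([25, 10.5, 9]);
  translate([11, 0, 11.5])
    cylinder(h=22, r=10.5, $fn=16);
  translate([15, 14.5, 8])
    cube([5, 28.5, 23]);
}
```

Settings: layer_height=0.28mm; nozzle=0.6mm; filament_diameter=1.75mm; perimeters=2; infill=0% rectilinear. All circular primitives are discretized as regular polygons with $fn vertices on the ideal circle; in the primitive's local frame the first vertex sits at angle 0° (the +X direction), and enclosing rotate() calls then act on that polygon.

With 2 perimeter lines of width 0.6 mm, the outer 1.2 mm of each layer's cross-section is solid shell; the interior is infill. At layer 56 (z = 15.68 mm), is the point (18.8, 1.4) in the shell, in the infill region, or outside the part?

infill

At z = 15.68 mm: the cylinder is absent (z outside [0, 13]); the 25×10.5 cube at (15, -3) contributes its full rectangle; the cylinder at (11, 0): section is a regular 16-gon, circumradius r=10.5; the cube at (15, 14.5) is present — its section is the full 5×28.5 rectangle; Combining (union): the regions partially overlap (shared area 58.91 mm²), so overlapping operands fuse into one piece — 2 connected regions. Overall, the cross-section has 2 separate islands. The nearest boundary edge runs (40.00, -3.00)→(20.90, -3.00); distance from the point to it = 4.88 mm. (Shell/infill is judged within the island containing the point — the largest one.) The point is inside the cross-section and 4.88 mm from the nearest boundary — more than the 1.2 mm shell width (2 × 0.6), so it's in the infill interior.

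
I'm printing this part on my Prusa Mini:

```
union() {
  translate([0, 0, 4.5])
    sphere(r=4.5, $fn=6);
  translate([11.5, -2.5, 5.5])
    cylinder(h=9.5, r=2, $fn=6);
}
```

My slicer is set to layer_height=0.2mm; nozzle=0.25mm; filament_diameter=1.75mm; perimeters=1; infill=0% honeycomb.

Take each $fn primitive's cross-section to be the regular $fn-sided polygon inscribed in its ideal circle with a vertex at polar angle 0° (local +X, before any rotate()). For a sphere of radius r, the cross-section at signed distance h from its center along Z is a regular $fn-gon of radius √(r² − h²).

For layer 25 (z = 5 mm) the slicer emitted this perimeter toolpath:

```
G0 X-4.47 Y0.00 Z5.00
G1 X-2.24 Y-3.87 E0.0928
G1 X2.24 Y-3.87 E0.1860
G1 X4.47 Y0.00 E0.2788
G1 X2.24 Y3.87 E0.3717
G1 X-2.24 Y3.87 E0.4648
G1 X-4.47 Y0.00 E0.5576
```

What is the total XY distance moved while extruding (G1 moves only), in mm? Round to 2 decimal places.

Sum the Euclidean lengths of each G1 segment: total = 26.83 mm.

26.83 mm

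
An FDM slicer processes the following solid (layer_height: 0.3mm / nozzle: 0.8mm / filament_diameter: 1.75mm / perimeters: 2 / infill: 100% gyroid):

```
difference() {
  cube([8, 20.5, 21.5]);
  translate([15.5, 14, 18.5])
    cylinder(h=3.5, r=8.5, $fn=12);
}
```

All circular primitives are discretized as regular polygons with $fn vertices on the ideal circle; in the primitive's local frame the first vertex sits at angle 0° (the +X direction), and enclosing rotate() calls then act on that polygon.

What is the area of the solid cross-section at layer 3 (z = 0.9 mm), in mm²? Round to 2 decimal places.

At z = 0.9 mm: the cube is present — its section is the full 8×20.5 rectangle (area 164.00 mm²); the cylinder at (15.5, 14) does not reach this height (z outside [18.5, 22]); After the difference (first − rest): none of the subtracted shapes is present at this height, so the 8×20.5 cube is unchanged — area = 164.00 mm². Overall, the cross-section is a single solid region. Net area = 164.00 mm².

164.00 mm²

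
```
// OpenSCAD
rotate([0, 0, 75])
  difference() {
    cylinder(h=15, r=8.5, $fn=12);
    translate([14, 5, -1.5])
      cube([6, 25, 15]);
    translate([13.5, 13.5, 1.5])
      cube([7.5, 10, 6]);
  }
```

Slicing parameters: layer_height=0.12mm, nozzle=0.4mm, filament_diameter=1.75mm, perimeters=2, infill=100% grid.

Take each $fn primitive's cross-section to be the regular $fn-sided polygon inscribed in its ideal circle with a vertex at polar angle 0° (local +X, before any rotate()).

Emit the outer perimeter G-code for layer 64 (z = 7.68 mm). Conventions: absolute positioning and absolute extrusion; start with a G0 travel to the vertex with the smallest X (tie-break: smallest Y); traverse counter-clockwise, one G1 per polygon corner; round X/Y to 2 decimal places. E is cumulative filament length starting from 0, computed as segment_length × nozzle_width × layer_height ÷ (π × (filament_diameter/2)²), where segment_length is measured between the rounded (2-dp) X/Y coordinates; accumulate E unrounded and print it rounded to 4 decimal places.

G0 X-8.21 Y-2.20 Z7.68
G1 X-6.01 Y-6.01 E0.0878
G1 X-2.20 Y-8.21 E0.1756
G1 X2.20 Y-8.21 E0.2634
G1 X6.01 Y-6.01 E0.3512
G1 X8.21 Y-2.20 E0.4390
G1 X8.21 Y2.20 E0.5268
G1 X6.01 Y6.01 E0.6146
G1 X2.20 Y8.21 E0.7024
G1 X-2.20 Y8.21 E0.7902
G1 X-6.01 Y6.01 E0.8780
G1 X-8.21 Y2.20 E0.9658
G1 X-8.21 Y-2.20 E1.0536

At z = 7.68 mm: the cylinder: section is a regular 12-gon, circumradius r=8.5; the cube at (14, 5) (footprint 6×25) is included at this height; the cube at (13.5, 13.5) is not intersected at this z (z outside [1.5, 7.5]); Taking the first minus the rest: starting from the r=8.5 cylinder, the 6×25 cube at (14, 5) misses the remaining region (no effect) — 1 connected region; (whole slice rotated 75° about Z — lengths, areas and connectivity unchanged). The outline is a single polygon with 12 vertices. Extrusion per mm of travel: 0.4 × 0.12 / (π × 0.875²) = 0.019956. Accumulating E over each segment gives final E = 1.0536.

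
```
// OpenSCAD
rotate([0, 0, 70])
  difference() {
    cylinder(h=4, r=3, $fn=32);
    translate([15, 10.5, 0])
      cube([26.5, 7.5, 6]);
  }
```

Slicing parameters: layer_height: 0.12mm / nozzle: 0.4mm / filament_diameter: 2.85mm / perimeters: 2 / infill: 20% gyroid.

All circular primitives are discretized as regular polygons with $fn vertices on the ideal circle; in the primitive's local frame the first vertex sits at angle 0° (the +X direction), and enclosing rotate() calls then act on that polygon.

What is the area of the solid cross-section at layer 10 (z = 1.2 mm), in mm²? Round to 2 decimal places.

At z = 1.2 mm: the cylinder: section is a regular 32-gon, circumradius r=3 (area = (32/2)·3.000²·sin(360°/32) = 28.09 mm²); the cube at (15, 10.5) is present — its section is the full 26.5×7.5 rectangle (area 198.75 mm²); After the difference (first − rest): starting from the r=3 cylinder (28.09 mm²), the 26.5×7.5 cube at (15, 10.5) misses the remaining region (no effect) — area = 28.09 mm²; (whole slice rotated 70° about Z — lengths, areas and connectivity unchanged). Overall, the cross-section is a single solid region. Net area = 28.09 mm².

28.09 mm²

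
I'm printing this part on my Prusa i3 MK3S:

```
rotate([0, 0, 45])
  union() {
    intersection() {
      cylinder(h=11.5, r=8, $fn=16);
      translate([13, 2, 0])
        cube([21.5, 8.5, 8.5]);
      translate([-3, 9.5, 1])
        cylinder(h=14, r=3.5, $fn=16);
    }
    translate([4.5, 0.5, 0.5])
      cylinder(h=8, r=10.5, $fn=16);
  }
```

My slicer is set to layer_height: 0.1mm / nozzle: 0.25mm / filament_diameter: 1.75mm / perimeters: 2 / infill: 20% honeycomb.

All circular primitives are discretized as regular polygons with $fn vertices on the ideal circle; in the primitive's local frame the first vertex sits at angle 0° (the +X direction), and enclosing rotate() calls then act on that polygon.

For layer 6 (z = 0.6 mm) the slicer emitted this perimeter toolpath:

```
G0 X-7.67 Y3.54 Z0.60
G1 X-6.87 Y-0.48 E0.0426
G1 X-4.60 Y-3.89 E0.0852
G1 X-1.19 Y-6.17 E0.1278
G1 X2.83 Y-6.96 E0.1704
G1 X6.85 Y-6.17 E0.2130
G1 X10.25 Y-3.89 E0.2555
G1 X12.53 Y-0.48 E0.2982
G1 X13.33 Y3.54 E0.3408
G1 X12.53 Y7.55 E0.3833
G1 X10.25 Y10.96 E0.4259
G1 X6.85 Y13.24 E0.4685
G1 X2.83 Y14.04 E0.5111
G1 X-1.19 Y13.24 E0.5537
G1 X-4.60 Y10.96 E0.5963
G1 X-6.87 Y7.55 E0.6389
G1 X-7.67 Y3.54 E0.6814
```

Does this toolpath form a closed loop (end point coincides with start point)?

Start point (G0): (-7.67, 3.54). End point (last G1): the path returns to the start — closed.

yes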